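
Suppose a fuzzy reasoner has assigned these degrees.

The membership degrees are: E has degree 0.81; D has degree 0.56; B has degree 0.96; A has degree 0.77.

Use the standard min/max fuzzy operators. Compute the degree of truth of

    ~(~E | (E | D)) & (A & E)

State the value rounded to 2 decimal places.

0.19

~E = 1 − 0.81 = 0.19
E | D = max(a, b) on (0.81, 0.56) = 0.81
~E | (E | D) = max(a, b) on (0.19, 0.81) = 0.81
~(~E | (E | D)) = 1 − 0.81 = 0.19
A & E = min(a, b) on (0.77, 0.81) = 0.77
~(~E | (E | D)) & (A & E) = min(a, b) on (0.19, 0.77) = 0.19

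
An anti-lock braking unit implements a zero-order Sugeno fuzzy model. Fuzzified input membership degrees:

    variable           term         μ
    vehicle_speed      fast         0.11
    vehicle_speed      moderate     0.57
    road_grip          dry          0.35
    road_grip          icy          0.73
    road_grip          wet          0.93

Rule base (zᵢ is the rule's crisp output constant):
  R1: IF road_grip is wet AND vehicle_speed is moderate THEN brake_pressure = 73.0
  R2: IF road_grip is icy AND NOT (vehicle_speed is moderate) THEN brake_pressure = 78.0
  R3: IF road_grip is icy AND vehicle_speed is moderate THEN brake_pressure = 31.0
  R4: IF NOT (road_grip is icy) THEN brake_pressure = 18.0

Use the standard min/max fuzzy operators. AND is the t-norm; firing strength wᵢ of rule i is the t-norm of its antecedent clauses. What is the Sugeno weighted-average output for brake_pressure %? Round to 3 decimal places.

R1 (z=73.0): wet=0.93, moderate=0.57; AND[min(a, b)] → w = 0.57
R2 (z=78.0): icy=0.73, ¬moderate=1−0.57=0.43; AND[min(a, b)] → w = 0.43
R3 (z=31.0): icy=0.73, moderate=0.57; AND[min(a, b)] → w = 0.57
R4 (z=18.0): ¬icy=1−0.73=0.27 → w = 0.27
Weighted average = (0.57·73.0 + 0.43·78.0 + 0.57·31.0 + 0.27·18.0) / (0.57 + 0.43 + 0.57 + 0.27)
  = 97.6800 / 1.8400 = 53.087

53.087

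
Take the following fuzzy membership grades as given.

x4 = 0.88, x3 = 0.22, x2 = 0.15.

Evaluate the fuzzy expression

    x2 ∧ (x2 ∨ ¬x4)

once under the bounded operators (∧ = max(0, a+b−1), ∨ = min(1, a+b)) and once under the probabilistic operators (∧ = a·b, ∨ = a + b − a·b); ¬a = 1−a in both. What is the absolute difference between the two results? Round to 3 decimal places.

Under bounded:
  ¬x4 = 1 − 0.88 = 0.12
  x2 ∨ ¬x4 = min(1, a+b) on (0.15, 0.12) = 0.27
  x2 ∧ (x2 ∨ ¬x4) = max(0, a+b−1) on (0.15, 0.27) = 0.00
  → value = 0.0000
Under probabilistic:
  ¬x4 = 1 − 0.8800 = 0.1200
  x2 ∨ ¬x4 = a + b − a·b on (0.1500, 0.1200) = 0.2520
  x2 ∧ (x2 ∨ ¬x4) = a·b on (0.1500, 0.2520) = 0.0378
  → value = 0.0378
|0.0000 − 0.0378| = 0.038

0.038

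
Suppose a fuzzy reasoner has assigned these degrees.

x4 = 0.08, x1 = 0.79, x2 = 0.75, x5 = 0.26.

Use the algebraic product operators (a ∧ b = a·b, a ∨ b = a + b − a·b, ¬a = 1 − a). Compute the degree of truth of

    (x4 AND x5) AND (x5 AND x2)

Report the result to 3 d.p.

0.004

x4 AND x5 = a·b on (0.0800, 0.2600) = 0.0208
x5 AND x2 = a·b on (0.2600, 0.7500) = 0.1950
(x4 AND x5) AND (x5 AND x2) = a·b on (0.0208, 0.1950) = 0.0041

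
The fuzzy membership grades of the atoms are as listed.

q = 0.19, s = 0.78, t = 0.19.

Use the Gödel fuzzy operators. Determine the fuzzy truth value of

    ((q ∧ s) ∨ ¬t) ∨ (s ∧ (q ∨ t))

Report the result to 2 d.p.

q ∧ s = min(a, b) on (0.19, 0.78) = 0.19
¬t = 1 − 0.19 = 0.81
(q ∧ s) ∨ ¬t = max(a, b) on (0.19, 0.81) = 0.81
q ∨ t = max(a, b) on (0.19, 0.19) = 0.19
s ∧ (q ∨ t) = min(a, b) on (0.78, 0.19) = 0.19
((q ∧ s) ∨ ¬t) ∨ (s ∧ (q ∨ t)) = max(a, b) on (0.81, 0.19) = 0.81

0.81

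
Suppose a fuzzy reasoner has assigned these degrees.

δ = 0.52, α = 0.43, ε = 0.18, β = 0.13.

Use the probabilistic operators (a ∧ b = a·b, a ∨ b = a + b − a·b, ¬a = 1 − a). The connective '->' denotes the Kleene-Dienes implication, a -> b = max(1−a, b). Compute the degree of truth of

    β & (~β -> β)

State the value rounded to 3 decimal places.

0.017

~β = 1 − 0.1300 = 0.8700
~β -> β  [Kleene-Dienes: max(1−a, b)] with a=0.8700, b=0.1300 → 0.1300
β & (~β -> β) = a·b on (0.1300, 0.1300) = 0.0169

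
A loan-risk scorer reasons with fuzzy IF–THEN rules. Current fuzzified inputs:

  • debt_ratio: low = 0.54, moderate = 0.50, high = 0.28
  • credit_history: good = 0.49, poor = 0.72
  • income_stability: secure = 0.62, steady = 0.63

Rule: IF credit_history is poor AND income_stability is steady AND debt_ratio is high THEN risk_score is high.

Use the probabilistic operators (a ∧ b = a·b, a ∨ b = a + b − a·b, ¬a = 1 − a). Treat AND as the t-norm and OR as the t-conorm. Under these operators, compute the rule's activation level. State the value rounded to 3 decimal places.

firing strength: poor=0.72, steady=0.63, high=0.28; AND[a·b] → w = 0.1270

0.127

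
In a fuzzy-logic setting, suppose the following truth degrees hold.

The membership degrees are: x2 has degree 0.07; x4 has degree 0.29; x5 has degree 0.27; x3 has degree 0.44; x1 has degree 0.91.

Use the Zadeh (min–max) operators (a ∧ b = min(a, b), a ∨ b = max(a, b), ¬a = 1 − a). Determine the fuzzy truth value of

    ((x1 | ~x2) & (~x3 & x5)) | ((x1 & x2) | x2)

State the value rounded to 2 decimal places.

0.27

~x2 = 1 − 0.07 = 0.93
x1 | ~x2 = max(a, b) on (0.91, 0.93) = 0.93
~x3 = 1 − 0.44 = 0.56
~x3 & x5 = min(a, b) on (0.56, 0.27) = 0.27
(x1 | ~x2) & (~x3 & x5) = min(a, b) on (0.93, 0.27) = 0.27
x1 & x2 = min(a, b) on (0.91, 0.07) = 0.07
(x1 & x2) | x2 = max(a, b) on (0.07, 0.07) = 0.07
((x1 | ~x2) & (~x3 & x5)) | ((x1 & x2) | x2) = max(a, b) on (0.27, 0.07) = 0.27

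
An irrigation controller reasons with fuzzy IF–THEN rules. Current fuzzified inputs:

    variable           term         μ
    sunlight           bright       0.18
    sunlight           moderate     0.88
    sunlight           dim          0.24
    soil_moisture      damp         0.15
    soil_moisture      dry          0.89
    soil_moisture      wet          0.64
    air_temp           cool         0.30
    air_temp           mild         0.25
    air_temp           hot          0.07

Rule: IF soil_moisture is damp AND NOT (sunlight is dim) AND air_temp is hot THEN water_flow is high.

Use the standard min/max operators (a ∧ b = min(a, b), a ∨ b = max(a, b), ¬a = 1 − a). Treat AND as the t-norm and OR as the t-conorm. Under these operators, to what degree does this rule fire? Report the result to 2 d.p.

0.07

firing strength: damp=0.15, ¬dim=1−0.24=0.76, hot=0.07; AND[min(a, b)] → w = 0.07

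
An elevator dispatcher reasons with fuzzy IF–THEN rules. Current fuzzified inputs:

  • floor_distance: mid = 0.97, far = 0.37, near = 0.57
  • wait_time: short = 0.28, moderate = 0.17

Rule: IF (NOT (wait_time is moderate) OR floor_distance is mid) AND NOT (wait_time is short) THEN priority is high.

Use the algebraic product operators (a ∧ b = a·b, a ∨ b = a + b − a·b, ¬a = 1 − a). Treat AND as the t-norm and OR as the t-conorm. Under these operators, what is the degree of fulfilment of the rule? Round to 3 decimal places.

firing strength: (¬moderate=1−0.17=0.83 OR mid=0.97) = 0.9949; AND[a·b] with ¬short=1−0.28=0.72 → w = 0.7163

0.716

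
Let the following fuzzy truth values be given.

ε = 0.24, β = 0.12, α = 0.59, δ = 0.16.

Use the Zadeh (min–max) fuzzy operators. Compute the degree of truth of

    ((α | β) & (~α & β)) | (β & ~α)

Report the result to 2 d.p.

0.12

α | β = max(a, b) on (0.59, 0.12) = 0.59
~α = 1 − 0.59 = 0.41
~α & β = min(a, b) on (0.41, 0.12) = 0.12
(α | β) & (~α & β) = min(a, b) on (0.59, 0.12) = 0.12
~α = 1 − 0.59 = 0.41
β & ~α = min(a, b) on (0.12, 0.41) = 0.12
((α | β) & (~α & β)) | (β & ~α) = max(a, b) on (0.12, 0.12) = 0.12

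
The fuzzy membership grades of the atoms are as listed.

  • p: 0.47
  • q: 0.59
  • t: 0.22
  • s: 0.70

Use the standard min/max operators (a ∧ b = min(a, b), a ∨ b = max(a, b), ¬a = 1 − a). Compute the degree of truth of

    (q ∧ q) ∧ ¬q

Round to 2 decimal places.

0.41

q ∧ q = min(a, b) on (0.59, 0.59) = 0.59
¬q = 1 − 0.59 = 0.41
(q ∧ q) ∧ ¬q = min(a, b) on (0.59, 0.41) = 0.41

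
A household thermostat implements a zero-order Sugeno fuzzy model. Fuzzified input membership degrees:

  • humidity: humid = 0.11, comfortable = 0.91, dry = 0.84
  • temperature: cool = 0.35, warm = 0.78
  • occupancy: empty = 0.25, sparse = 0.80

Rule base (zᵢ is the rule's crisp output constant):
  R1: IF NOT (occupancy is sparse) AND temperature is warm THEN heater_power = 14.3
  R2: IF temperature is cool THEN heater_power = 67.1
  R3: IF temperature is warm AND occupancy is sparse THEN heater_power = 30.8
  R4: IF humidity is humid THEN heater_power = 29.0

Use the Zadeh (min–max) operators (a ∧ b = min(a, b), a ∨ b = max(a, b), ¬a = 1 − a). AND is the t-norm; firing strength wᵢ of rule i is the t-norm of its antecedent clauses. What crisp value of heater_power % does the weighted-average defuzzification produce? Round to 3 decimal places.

37.194

R1 (z=14.3): ¬sparse=1−0.80=0.20, warm=0.78; AND[min(a, b)] → w = 0.20
R2 (z=67.1): cool=0.35 → w = 0.35
R3 (z=30.8): warm=0.78, sparse=0.80; AND[min(a, b)] → w = 0.78
R4 (z=29.0): humid=0.11 → w = 0.11
Weighted average = (0.20·14.3 + 0.35·67.1 + 0.78·30.8 + 0.11·29.0) / (0.20 + 0.35 + 0.78 + 0.11)
  = 53.5590 / 1.4400 = 37.194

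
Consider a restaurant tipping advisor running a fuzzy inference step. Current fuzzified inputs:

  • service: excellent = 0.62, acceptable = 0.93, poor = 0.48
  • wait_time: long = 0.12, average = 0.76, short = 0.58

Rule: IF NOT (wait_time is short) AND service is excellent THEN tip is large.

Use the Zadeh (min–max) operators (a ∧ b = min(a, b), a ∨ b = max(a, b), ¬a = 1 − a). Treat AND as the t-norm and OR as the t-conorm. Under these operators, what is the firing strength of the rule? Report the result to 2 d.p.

firing strength: ¬short=1−0.58=0.42, excellent=0.62; AND[min(a, b)] → w = 0.42

0.42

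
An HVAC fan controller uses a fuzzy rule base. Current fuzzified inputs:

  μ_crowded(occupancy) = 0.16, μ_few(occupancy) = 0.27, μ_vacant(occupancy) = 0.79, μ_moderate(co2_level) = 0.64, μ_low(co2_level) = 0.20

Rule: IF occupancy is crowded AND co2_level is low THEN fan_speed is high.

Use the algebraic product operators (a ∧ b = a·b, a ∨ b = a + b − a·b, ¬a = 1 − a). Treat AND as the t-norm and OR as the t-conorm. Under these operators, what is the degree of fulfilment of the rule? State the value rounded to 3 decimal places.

0.032

firing strength: crowded=0.16, low=0.20; AND[a·b] → w = 0.0320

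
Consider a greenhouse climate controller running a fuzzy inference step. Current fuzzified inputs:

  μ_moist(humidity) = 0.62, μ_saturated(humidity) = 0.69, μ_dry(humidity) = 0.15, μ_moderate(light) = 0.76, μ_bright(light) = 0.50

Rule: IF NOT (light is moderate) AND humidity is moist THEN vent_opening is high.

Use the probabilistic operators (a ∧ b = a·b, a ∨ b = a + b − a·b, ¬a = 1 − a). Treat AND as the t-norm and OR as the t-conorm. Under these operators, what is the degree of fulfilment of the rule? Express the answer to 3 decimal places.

0.149

firing strength: ¬moderate=1−0.76=0.24, moist=0.62; AND[a·b] → w = 0.1488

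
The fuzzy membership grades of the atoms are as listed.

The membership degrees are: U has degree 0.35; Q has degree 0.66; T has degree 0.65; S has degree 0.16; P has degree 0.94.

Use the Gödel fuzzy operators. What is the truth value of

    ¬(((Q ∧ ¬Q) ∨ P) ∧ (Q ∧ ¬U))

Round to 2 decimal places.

0.35

¬Q = 1 − 0.66 = 0.34
Q ∧ ¬Q = min(a, b) on (0.66, 0.34) = 0.34
(Q ∧ ¬Q) ∨ P = max(a, b) on (0.34, 0.94) = 0.94
¬U = 1 − 0.35 = 0.65
Q ∧ ¬U = min(a, b) on (0.66, 0.65) = 0.65
((Q ∧ ¬Q) ∨ P) ∧ (Q ∧ ¬U) = min(a, b) on (0.94, 0.65) = 0.65
¬(((Q ∧ ¬Q) ∨ P) ∧ (Q ∧ ¬U)) = 1 − 0.65 = 0.35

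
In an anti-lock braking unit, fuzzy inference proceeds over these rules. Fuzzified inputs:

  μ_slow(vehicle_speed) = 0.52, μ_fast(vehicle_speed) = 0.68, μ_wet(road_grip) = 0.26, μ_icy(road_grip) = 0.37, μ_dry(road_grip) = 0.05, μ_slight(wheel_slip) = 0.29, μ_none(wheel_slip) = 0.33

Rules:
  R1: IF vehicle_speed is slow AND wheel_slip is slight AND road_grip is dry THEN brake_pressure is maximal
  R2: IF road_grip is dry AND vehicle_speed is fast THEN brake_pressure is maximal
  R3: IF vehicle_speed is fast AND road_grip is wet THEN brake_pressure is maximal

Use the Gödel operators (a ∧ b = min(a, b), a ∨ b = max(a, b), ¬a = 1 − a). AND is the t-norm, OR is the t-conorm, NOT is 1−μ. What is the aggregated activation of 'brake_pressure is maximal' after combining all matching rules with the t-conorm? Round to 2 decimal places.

R1: slow=0.52, slight=0.29, dry=0.05; AND[min(a, b)] → w = 0.05
R2: dry=0.05, fast=0.68; AND[min(a, b)] → w = 0.05
R3: fast=0.68, wet=0.26; AND[min(a, b)] → w = 0.26
Rules with consequent 'maximal': {R1, R2, R3} → strengths 0.05, 0.05, 0.26
Aggregate via t-conorm [max(a, b)]: 0.26

0.26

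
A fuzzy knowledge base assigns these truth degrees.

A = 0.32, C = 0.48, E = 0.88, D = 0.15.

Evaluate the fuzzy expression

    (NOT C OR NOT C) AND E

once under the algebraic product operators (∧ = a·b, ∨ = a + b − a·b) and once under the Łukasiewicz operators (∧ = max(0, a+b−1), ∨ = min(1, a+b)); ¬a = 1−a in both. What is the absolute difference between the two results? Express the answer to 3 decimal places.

0.203

Under algebraic product:
  NOT C = 1 − 0.4800 = 0.5200
  NOT C = 1 − 0.4800 = 0.5200
  NOT C OR NOT C = a + b − a·b on (0.5200, 0.5200) = 0.7696
  (NOT C OR NOT C) AND E = a·b on (0.7696, 0.8800) = 0.6772
  → value = 0.6772
Under Łukasiewicz:
  NOT C = 1 − 0.48 = 0.52
  NOT C = 1 − 0.48 = 0.52
  NOT C OR NOT C = min(1, a+b) on (0.52, 0.52) = 1.00
  (NOT C OR NOT C) AND E = max(0, a+b−1) on (1.00, 0.88) = 0.88
  → value = 0.8800
|0.6772 − 0.8800| = 0.203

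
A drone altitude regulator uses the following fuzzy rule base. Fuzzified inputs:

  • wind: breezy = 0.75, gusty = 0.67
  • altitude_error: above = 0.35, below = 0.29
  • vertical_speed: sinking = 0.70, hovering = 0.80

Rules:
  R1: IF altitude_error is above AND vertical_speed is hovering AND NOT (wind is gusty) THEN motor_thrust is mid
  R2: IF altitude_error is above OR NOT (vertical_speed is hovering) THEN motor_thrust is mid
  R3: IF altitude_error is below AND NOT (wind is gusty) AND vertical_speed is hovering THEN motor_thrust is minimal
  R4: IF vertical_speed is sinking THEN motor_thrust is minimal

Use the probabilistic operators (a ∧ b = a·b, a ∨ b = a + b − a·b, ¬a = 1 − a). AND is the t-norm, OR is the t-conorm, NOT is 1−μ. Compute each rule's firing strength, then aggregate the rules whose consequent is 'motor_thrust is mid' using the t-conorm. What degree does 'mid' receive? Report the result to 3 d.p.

R1: above=0.35, hovering=0.80, ¬gusty=1−0.67=0.33; AND[a·b] → w = 0.0924
R2: above=0.35, ¬hovering=1−0.80=0.20; OR[a + b − a·b] → w = 0.4800
R3: below=0.29, ¬gusty=1−0.67=0.33, hovering=0.80; AND[a·b] → w = 0.0766
R4: sinking=0.70 → w = 0.7000
Rules with consequent 'mid': {R1, R2} → strengths 0.0924, 0.4800
Aggregate via t-conorm [a + b − a·b]: 0.5280

0.528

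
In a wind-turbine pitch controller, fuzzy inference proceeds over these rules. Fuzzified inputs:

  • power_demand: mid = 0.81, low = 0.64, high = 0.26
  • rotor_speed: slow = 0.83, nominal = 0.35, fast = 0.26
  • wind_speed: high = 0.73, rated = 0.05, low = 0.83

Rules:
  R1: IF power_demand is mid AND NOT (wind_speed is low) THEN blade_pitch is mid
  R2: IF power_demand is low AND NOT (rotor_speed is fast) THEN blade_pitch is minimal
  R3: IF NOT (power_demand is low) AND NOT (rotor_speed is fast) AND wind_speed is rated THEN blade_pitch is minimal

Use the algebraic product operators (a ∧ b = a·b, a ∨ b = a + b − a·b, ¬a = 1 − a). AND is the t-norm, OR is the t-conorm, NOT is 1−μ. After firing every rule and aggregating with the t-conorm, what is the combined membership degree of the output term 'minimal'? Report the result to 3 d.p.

0.481

R1: mid=0.81, ¬low=1−0.83=0.17; AND[a·b] → w = 0.1377
R2: low=0.64, ¬fast=1−0.26=0.74; AND[a·b] → w = 0.4736
R3: ¬low=1−0.64=0.36, ¬fast=1−0.26=0.74, rated=0.05; AND[a·b] → w = 0.0133
Rules with consequent 'minimal': {R2, R3} → strengths 0.4736, 0.0133
Aggregate via t-conorm [a + b − a·b]: 0.4806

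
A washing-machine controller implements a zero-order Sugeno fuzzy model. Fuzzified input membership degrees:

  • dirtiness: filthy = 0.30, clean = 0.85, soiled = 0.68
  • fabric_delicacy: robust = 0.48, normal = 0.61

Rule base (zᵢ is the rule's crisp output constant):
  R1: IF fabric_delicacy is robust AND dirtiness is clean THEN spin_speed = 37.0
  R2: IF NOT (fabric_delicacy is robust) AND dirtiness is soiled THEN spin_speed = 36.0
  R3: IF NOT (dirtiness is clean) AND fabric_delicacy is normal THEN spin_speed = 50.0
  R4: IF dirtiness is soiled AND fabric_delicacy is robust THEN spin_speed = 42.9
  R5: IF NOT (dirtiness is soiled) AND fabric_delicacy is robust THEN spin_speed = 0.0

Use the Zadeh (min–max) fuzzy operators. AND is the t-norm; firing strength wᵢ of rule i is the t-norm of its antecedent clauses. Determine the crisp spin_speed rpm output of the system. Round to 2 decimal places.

33.11

R1 (z=37.0): robust=0.48, clean=0.85; AND[min(a, b)] → w = 0.48
R2 (z=36.0): ¬robust=1−0.48=0.52, soiled=0.68; AND[min(a, b)] → w = 0.52
R3 (z=50.0): ¬clean=1−0.85=0.15, normal=0.61; AND[min(a, b)] → w = 0.15
R4 (z=42.9): soiled=0.68, robust=0.48; AND[min(a, b)] → w = 0.48
R5 (z=0.0): ¬soiled=1−0.68=0.32, robust=0.48; AND[min(a, b)] → w = 0.32
Weighted average = (0.48·37.0 + 0.52·36.0 + 0.15·50.0 + 0.48·42.9 + 0.32·0.0) / (0.48 + 0.52 + 0.15 + 0.48 + 0.32)
  = 64.5720 / 1.9500 = 33.11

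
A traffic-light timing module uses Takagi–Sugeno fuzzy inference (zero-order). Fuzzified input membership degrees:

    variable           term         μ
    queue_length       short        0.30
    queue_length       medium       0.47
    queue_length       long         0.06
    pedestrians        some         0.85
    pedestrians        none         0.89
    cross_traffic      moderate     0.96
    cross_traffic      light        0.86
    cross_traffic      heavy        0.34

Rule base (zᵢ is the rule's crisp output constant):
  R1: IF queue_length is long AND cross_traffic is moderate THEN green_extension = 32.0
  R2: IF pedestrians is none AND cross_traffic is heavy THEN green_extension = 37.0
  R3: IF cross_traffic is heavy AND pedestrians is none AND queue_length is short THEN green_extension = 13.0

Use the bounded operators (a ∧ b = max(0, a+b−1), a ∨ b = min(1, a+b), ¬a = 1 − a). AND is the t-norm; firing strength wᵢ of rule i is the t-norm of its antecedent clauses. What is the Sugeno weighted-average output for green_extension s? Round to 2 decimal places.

36.60

R1 (z=32.0): long=0.06, moderate=0.96; AND[max(0, a+b−1)] → w = 0.02
R2 (z=37.0): none=0.89, heavy=0.34; AND[max(0, a+b−1)] → w = 0.23
R3 (z=13.0): heavy=0.34, none=0.89, short=0.30; AND[max(0, a+b−1)] → w = 0.00
Weighted average = (0.02·32.0 + 0.23·37.0 + 0.00·13.0) / (0.02 + 0.23 + 0.00)
  = 9.1500 / 0.2500 = 36.60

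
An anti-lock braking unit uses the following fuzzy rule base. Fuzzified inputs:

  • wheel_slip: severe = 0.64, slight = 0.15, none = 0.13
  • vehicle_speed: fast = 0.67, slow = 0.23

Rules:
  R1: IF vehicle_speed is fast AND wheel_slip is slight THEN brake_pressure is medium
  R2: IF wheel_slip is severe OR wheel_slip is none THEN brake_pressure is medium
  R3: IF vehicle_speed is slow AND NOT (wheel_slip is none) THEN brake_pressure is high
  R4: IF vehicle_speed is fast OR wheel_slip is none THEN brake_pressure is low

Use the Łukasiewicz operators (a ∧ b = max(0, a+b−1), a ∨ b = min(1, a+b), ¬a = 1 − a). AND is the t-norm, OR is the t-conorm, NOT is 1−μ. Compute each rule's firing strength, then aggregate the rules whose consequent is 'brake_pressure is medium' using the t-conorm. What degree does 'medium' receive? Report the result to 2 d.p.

R1: fast=0.67, slight=0.15; AND[max(0, a+b−1)] → w = 0.00
R2: severe=0.64, none=0.13; OR[min(1, a+b)] → w = 0.77
R3: slow=0.23, ¬none=1−0.13=0.87; AND[max(0, a+b−1)] → w = 0.10
R4: fast=0.67, none=0.13; OR[min(1, a+b)] → w = 0.80
Rules with consequent 'medium': {R1, R2} → strengths 0.00, 0.77
Aggregate via t-conorm [min(1, a+b)]: 0.77

0.77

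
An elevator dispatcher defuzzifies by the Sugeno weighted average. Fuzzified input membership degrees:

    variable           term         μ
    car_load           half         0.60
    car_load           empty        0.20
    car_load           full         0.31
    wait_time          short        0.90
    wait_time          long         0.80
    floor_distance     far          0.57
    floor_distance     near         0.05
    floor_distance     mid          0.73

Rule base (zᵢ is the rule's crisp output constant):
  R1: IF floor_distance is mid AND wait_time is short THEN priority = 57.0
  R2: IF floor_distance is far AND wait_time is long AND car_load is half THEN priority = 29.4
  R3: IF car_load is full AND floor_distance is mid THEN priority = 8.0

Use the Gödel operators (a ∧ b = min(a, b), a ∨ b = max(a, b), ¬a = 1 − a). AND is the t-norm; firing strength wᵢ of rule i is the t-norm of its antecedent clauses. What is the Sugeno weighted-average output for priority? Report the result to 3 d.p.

37.794

R1 (z=57.0): mid=0.73, short=0.90; AND[min(a, b)] → w = 0.73
R2 (z=29.4): far=0.57, long=0.80, half=0.60; AND[min(a, b)] → w = 0.57
R3 (z=8.0): full=0.31, mid=0.73; AND[min(a, b)] → w = 0.31
Weighted average = (0.73·57.0 + 0.57·29.4 + 0.31·8.0) / (0.73 + 0.57 + 0.31)
  = 60.8480 / 1.6100 = 37.794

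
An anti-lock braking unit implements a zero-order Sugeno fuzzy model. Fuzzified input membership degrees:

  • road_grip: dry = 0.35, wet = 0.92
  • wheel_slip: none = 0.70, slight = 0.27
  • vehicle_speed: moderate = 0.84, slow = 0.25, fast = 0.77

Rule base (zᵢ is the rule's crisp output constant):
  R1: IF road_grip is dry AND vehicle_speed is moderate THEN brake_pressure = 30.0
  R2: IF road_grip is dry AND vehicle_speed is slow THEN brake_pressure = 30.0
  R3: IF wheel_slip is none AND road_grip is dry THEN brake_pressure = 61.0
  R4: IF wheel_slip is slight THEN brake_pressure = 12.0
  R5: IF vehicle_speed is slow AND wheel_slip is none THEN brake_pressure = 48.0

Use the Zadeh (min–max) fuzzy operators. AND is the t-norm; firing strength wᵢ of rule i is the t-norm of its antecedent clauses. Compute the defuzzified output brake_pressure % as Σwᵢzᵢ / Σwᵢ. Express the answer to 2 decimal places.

37.14

R1 (z=30.0): dry=0.35, moderate=0.84; AND[min(a, b)] → w = 0.35
R2 (z=30.0): dry=0.35, slow=0.25; AND[min(a, b)] → w = 0.25
R3 (z=61.0): none=0.70, dry=0.35; AND[min(a, b)] → w = 0.35
R4 (z=12.0): slight=0.27 → w = 0.27
R5 (z=48.0): slow=0.25, none=0.70; AND[min(a, b)] → w = 0.25
Weighted average = (0.35·30.0 + 0.25·30.0 + 0.35·61.0 + 0.27·12.0 + 0.25·48.0) / (0.35 + 0.25 + 0.35 + 0.27 + 0.25)
  = 54.5900 / 1.4700 = 37.14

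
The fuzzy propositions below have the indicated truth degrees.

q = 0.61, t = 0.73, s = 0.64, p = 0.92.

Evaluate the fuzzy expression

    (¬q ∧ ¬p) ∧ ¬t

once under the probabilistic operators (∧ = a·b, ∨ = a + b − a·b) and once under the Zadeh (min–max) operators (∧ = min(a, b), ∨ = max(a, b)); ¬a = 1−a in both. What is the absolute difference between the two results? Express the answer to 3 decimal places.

0.072

Under probabilistic:
  ¬q = 1 − 0.6100 = 0.3900
  ¬p = 1 − 0.9200 = 0.0800
  ¬q ∧ ¬p = a·b on (0.3900, 0.0800) = 0.0312
  ¬t = 1 − 0.7300 = 0.2700
  (¬q ∧ ¬p) ∧ ¬t = a·b on (0.0312, 0.2700) = 0.0084
  → value = 0.0084
Under Zadeh (min–max):
  ¬q = 1 − 0.61 = 0.39
  ¬p = 1 − 0.92 = 0.08
  ¬q ∧ ¬p = min(a, b) on (0.39, 0.08) = 0.08
  ¬t = 1 − 0.73 = 0.27
  (¬q ∧ ¬p) ∧ ¬t = min(a, b) on (0.08, 0.27) = 0.08
  → value = 0.0800
|0.0084 − 0.0800| = 0.072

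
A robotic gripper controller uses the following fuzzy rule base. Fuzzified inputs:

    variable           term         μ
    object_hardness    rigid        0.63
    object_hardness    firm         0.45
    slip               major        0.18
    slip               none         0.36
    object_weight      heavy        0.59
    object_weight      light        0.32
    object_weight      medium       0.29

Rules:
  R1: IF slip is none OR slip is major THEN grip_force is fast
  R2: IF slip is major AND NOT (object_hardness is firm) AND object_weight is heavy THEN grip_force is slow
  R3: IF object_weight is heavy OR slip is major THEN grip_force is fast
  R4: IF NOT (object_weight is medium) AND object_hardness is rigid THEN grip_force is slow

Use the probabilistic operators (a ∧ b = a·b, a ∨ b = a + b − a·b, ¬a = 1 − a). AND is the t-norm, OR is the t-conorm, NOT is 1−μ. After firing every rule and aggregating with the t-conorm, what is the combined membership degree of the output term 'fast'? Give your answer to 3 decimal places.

0.824

R1: none=0.36, major=0.18; OR[a + b − a·b] → w = 0.4752
R2: major=0.18, ¬firm=1−0.45=0.55, heavy=0.59; AND[a·b] → w = 0.0584
R3: heavy=0.59, major=0.18; OR[a + b − a·b] → w = 0.6638
R4: ¬medium=1−0.29=0.71, rigid=0.63; AND[a·b] → w = 0.4473
Rules with consequent 'fast': {R1, R3} → strengths 0.4752, 0.6638
Aggregate via t-conorm [a + b − a·b]: 0.8236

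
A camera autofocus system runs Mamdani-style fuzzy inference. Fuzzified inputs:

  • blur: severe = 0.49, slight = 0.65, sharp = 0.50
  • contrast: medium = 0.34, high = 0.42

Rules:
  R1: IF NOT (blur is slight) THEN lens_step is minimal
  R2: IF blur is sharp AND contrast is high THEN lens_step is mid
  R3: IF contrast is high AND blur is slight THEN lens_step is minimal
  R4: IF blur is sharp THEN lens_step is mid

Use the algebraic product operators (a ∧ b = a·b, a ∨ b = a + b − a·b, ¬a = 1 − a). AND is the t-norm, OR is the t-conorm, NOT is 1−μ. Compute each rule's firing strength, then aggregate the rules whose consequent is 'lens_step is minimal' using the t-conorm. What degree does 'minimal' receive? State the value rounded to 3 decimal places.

R1: ¬slight=1−0.65=0.35 → w = 0.3500
R2: sharp=0.50, high=0.42; AND[a·b] → w = 0.2100
R3: high=0.42, slight=0.65; AND[a·b] → w = 0.2730
R4: sharp=0.50 → w = 0.5000
Rules with consequent 'minimal': {R1, R3} → strengths 0.3500, 0.2730
Aggregate via t-conorm [a + b − a·b]: 0.5274

0.527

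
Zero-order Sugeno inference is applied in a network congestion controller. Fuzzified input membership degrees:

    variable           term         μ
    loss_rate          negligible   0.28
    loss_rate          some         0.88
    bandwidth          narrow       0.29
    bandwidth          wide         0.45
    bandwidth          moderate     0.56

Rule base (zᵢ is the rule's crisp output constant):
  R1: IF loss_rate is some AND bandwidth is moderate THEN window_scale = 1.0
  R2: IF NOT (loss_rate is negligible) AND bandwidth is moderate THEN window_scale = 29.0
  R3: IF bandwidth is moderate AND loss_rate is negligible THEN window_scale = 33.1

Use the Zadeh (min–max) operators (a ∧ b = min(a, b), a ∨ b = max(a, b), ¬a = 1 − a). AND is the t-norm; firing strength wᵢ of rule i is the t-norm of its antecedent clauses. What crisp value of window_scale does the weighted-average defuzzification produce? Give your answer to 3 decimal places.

18.620

R1 (z=1.0): some=0.88, moderate=0.56; AND[min(a, b)] → w = 0.56
R2 (z=29.0): ¬negligible=1−0.28=0.72, moderate=0.56; AND[min(a, b)] → w = 0.56
R3 (z=33.1): moderate=0.56, negligible=0.28; AND[min(a, b)] → w = 0.28
Weighted average = (0.56·1.0 + 0.56·29.0 + 0.28·33.1) / (0.56 + 0.56 + 0.28)
  = 26.0680 / 1.4000 = 18.620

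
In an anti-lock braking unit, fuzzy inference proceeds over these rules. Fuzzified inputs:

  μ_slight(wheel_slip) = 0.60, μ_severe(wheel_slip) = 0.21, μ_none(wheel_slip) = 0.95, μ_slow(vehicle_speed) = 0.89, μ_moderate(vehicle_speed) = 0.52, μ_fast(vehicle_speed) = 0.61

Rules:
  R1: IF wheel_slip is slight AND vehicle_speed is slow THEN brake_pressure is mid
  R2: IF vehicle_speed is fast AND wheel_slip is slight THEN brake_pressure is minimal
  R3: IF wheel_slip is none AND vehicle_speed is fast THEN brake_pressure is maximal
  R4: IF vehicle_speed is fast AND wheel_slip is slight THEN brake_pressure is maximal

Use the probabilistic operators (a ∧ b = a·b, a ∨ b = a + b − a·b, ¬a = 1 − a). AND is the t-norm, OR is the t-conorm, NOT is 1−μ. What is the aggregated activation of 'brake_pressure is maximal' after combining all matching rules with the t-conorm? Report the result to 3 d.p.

R1: slight=0.60, slow=0.89; AND[a·b] → w = 0.5340
R2: fast=0.61, slight=0.60; AND[a·b] → w = 0.3660
R3: none=0.95, fast=0.61; AND[a·b] → w = 0.5795
R4: fast=0.61, slight=0.60; AND[a·b] → w = 0.3660
Rules with consequent 'maximal': {R3, R4} → strengths 0.5795, 0.3660
Aggregate via t-conorm [a + b − a·b]: 0.7334

0.733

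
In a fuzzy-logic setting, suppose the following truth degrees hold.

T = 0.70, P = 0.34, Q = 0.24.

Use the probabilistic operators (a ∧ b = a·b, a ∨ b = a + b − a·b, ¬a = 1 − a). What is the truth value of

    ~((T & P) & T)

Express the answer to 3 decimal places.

0.833

T & P = a·b on (0.7000, 0.3400) = 0.2380
(T & P) & T = a·b on (0.2380, 0.7000) = 0.1666
~((T & P) & T) = 1 − 0.1666 = 0.8334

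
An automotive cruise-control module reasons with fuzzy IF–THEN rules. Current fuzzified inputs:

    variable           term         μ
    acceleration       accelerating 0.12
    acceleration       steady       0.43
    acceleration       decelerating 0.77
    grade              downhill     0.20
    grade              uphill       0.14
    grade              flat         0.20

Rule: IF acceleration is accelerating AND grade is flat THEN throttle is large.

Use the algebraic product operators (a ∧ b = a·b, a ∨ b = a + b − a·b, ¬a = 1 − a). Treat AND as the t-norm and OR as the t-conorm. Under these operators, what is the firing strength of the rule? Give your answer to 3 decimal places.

firing strength: accelerating=0.12, flat=0.20; AND[a·b] → w = 0.0240

0.024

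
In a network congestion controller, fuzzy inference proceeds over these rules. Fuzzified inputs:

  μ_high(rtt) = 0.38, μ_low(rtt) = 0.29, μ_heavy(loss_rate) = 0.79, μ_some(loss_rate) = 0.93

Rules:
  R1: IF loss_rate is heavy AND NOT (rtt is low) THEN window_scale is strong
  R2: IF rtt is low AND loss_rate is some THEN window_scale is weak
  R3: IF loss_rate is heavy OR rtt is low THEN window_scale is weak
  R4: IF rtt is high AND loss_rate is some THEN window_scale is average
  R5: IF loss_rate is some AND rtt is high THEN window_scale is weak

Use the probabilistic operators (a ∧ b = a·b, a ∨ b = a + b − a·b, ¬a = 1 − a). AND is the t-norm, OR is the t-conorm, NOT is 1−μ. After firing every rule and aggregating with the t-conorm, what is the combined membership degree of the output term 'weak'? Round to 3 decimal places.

0.930

R1: heavy=0.79, ¬low=1−0.29=0.71; AND[a·b] → w = 0.5609
R2: low=0.29, some=0.93; AND[a·b] → w = 0.2697
R3: heavy=0.79, low=0.29; OR[a + b − a·b] → w = 0.8509
R4: high=0.38, some=0.93; AND[a·b] → w = 0.3534
R5: some=0.93, high=0.38; AND[a·b] → w = 0.3534
Rules with consequent 'weak': {R2, R3, R5} → strengths 0.2697, 0.8509, 0.3534
Aggregate via t-conorm [a + b − a·b]: 0.9296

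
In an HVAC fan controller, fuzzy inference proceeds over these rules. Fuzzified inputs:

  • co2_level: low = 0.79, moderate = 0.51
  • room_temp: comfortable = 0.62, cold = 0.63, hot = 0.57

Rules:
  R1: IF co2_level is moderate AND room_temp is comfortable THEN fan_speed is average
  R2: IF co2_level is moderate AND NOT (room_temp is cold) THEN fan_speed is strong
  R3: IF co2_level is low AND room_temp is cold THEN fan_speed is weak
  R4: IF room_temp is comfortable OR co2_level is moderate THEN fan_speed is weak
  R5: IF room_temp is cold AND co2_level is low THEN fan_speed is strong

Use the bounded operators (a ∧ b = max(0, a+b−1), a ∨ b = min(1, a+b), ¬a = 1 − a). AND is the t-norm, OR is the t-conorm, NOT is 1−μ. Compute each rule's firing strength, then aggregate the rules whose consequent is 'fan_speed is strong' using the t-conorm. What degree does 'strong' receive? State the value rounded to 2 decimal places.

R1: moderate=0.51, comfortable=0.62; AND[max(0, a+b−1)] → w = 0.13
R2: moderate=0.51, ¬cold=1−0.63=0.37; AND[max(0, a+b−1)] → w = 0.00
R3: low=0.79, cold=0.63; AND[max(0, a+b−1)] → w = 0.42
R4: comfortable=0.62, moderate=0.51; OR[min(1, a+b)] → w = 1.00
R5: cold=0.63, low=0.79; AND[max(0, a+b−1)] → w = 0.42
Rules with consequent 'strong': {R2, R5} → strengths 0.00, 0.42
Aggregate via t-conorm [min(1, a+b)]: 0.42

0.42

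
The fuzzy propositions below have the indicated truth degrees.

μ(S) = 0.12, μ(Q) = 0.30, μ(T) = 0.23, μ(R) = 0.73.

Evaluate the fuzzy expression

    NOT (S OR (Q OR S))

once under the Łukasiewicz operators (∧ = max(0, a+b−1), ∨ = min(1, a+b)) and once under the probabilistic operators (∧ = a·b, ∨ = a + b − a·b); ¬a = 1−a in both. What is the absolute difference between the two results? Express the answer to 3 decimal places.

Under Łukasiewicz:
  Q OR S = min(1, a+b) on (0.30, 0.12) = 0.42
  S OR (Q OR S) = min(1, a+b) on (0.12, 0.42) = 0.54
  NOT (S OR (Q OR S)) = 1 − 0.54 = 0.46
  → value = 0.4600
Under probabilistic:
  Q OR S = a + b − a·b on (0.3000, 0.1200) = 0.3840
  S OR (Q OR S) = a + b − a·b on (0.1200, 0.3840) = 0.4579
  NOT (S OR (Q OR S)) = 1 − 0.4579 = 0.5421
  → value = 0.5421
|0.4600 − 0.5421| = 0.082

0.082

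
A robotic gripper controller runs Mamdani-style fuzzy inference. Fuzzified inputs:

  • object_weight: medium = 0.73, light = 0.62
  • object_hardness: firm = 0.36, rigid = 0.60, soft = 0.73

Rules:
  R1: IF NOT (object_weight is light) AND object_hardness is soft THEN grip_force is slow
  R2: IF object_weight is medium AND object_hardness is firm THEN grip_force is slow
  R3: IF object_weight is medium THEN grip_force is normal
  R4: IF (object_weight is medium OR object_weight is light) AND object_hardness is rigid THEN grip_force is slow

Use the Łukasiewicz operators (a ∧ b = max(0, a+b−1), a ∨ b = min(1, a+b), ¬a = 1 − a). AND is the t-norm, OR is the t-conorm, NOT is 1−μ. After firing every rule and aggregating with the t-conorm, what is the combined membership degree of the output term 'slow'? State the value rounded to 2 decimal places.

0.80

R1: ¬light=1−0.62=0.38, soft=0.73; AND[max(0, a+b−1)] → w = 0.11
R2: medium=0.73, firm=0.36; AND[max(0, a+b−1)] → w = 0.09
R3: medium=0.73 → w = 0.73
R4: (medium=0.73 OR light=0.62) = 1.00; AND[max(0, a+b−1)] with rigid=0.60 → w = 0.60
Rules with consequent 'slow': {R1, R2, R4} → strengths 0.11, 0.09, 0.60
Aggregate via t-conorm [min(1, a+b)]: 0.80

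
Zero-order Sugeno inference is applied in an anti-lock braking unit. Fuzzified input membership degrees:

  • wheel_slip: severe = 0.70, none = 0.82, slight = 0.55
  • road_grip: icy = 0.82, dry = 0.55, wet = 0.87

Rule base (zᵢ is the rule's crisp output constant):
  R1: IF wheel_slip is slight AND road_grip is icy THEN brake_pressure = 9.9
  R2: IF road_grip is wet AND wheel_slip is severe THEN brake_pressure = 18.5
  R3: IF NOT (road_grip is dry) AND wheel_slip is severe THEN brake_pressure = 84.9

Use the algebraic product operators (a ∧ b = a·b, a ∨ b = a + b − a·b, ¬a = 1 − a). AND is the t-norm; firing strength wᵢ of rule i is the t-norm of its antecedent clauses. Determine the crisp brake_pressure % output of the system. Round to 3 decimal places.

R1 (z=9.9): slight=0.55, icy=0.82; AND[a·b] → w = 0.4510
R2 (z=18.5): wet=0.87, severe=0.70; AND[a·b] → w = 0.6090
R3 (z=84.9): ¬dry=1−0.55=0.45, severe=0.70; AND[a·b] → w = 0.3150
Weighted average = (0.4510·9.9 + 0.6090·18.5 + 0.3150·84.9) / (0.4510 + 0.6090 + 0.3150)
  = 42.4749 / 1.3750 = 30.891

30.891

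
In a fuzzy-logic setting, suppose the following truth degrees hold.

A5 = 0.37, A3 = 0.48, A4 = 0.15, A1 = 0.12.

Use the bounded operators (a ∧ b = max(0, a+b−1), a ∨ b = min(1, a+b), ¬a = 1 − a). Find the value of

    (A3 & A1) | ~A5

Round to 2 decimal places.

A3 & A1 = max(0, a+b−1) on (0.48, 0.12) = 0.00
~A5 = 1 − 0.37 = 0.63
(A3 & A1) | ~A5 = min(1, a+b) on (0.00, 0.63) = 0.63

0.63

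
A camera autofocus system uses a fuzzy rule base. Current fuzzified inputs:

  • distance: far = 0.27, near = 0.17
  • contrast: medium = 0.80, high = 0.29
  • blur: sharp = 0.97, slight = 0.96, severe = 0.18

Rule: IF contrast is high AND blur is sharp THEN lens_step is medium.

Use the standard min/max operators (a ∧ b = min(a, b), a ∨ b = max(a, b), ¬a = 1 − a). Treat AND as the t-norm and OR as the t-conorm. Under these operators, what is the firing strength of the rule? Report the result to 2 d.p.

firing strength: high=0.29, sharp=0.97; AND[min(a, b)] → w = 0.29

0.29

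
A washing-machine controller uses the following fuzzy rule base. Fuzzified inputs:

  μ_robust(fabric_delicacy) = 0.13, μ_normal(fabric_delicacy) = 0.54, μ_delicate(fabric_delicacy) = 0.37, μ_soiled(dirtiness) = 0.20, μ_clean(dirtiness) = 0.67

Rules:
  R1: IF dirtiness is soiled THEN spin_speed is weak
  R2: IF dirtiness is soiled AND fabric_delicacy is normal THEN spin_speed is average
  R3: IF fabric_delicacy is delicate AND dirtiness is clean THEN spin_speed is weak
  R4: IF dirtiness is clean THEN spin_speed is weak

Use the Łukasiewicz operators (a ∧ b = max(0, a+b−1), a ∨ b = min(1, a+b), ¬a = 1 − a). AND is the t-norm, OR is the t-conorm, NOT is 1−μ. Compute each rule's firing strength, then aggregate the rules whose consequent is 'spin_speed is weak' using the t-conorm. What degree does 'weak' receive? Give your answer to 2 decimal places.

R1: soiled=0.20 → w = 0.20
R2: soiled=0.20, normal=0.54; AND[max(0, a+b−1)] → w = 0.00
R3: delicate=0.37, clean=0.67; AND[max(0, a+b−1)] → w = 0.04
R4: clean=0.67 → w = 0.67
Rules with consequent 'weak': {R1, R3, R4} → strengths 0.20, 0.04, 0.67
Aggregate via t-conorm [min(1, a+b)]: 0.91

0.91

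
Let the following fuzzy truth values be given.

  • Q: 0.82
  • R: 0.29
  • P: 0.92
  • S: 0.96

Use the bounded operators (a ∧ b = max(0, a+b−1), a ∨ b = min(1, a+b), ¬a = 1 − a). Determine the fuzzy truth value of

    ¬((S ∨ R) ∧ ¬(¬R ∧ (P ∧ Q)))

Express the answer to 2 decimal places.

0.45

S ∨ R = min(1, a+b) on (0.96, 0.29) = 1.00
¬R = 1 − 0.29 = 0.71
P ∧ Q = max(0, a+b−1) on (0.92, 0.82) = 0.74
¬R ∧ (P ∧ Q) = max(0, a+b−1) on (0.71, 0.74) = 0.45
¬(¬R ∧ (P ∧ Q)) = 1 − 0.45 = 0.55
(S ∨ R) ∧ ¬(¬R ∧ (P ∧ Q)) = max(0, a+b−1) on (1.00, 0.55) = 0.55
¬((S ∨ R) ∧ ¬(¬R ∧ (P ∧ Q))) = 1 − 0.55 = 0.45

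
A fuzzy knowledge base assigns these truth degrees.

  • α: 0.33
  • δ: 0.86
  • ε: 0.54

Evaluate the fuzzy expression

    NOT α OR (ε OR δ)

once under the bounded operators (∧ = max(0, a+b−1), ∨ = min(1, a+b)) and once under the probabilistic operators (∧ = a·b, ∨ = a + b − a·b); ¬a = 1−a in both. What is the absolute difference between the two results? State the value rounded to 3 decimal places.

0.021

Under bounded:
  NOT α = 1 − 0.33 = 0.67
  ε OR δ = min(1, a+b) on (0.54, 0.86) = 1.00
  NOT α OR (ε OR δ) = min(1, a+b) on (0.67, 1.00) = 1.00
  → value = 1.0000
Under probabilistic:
  NOT α = 1 − 0.3300 = 0.6700
  ε OR δ = a + b − a·b on (0.5400, 0.8600) = 0.9356
  NOT α OR (ε OR δ) = a + b − a·b on (0.6700, 0.9356) = 0.9787
  → value = 0.9787
|1.0000 − 0.9787| = 0.021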